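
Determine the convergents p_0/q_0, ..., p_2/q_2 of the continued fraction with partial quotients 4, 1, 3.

Using the convergent recurrence p_i = a_i*p_{i-1} + p_{i-2}, q_i = a_i*q_{i-1} + q_{i-2} with p_{-2}=0, p_{-1}=1, q_{-2}=1, q_{-1}=0:
  i=0: a_0=4, p_0 = 4*1 + 0 = 4, q_0 = 4*0 + 1 = 1.
  i=1: a_1=1, p_1 = 1*4 + 1 = 5, q_1 = 1*1 + 0 = 1.
  i=2: a_2=3, p_2 = 3*5 + 4 = 19, q_2 = 3*1 + 1 = 4.

4/1, 5/1, 19/4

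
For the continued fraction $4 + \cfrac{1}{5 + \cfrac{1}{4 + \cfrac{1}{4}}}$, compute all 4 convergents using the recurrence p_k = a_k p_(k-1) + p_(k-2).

4/1, 21/5, 88/21, 373/89

Using the convergent recurrence p_i = a_i*p_{i-1} + p_{i-2}, q_i = a_i*q_{i-1} + q_{i-2} with p_{-2}=0, p_{-1}=1, q_{-2}=1, q_{-1}=0:
  i=0: a_0=4, p_0 = 4*1 + 0 = 4, q_0 = 4*0 + 1 = 1.
  i=1: a_1=5, p_1 = 5*4 + 1 = 21, q_1 = 5*1 + 0 = 5.
  i=2: a_2=4, p_2 = 4*21 + 4 = 88, q_2 = 4*5 + 1 = 21.
  i=3: a_3=4, p_3 = 4*88 + 21 = 373, q_3 = 4*21 + 5 = 89.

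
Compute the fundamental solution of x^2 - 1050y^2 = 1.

First expand sqrt(1050) as a continued fraction. With x_i = (sqrt(1050) + m_i)/d_i and (m_0, d_0) = (0, 1): a_0 = floor(sqrt(1050)) = 32, since 32^2 = 1024 <= 1050 < 1089 = 33^2.
Iterate m_{i+1} = d_i*a_i - m_i, d_{i+1} = (1050 - m_{i+1}^2)/d_i, a_{i+1} = floor((a_0 + m_{i+1})/d_{i+1}):
  m_1 = 1*32 - 0 = 32, d_1 = (1050 - 32^2)/1 = 26/1 = 26, a_1 = floor((32 + 32)/26) = 2.
  m_2 = 26*2 - 32 = 20, d_2 = (1050 - 20^2)/26 = 650/26 = 25, a_2 = floor((32 + 20)/25) = 2.
  m_3 = 25*2 - 20 = 30, d_3 = (1050 - 30^2)/25 = 150/25 = 6, a_3 = floor((32 + 30)/6) = 10.
  m_4 = 6*10 - 30 = 30, d_4 = (1050 - 30^2)/6 = 150/6 = 25, a_4 = floor((32 + 30)/25) = 2.
  m_5 = 25*2 - 30 = 20, d_5 = (1050 - 20^2)/25 = 650/25 = 26, a_5 = floor((32 + 20)/26) = 2.
  m_6 = 26*2 - 20 = 32, d_6 = (1050 - 32^2)/26 = 26/26 = 1, a_6 = floor((32 + 32)/1) = 64.
  m_7 = 1*64 - 32 = 32, d_7 = (1050 - 32^2)/1 = 26/1 = 26: (m_7, d_7) = (m_1, d_1) = (32, 26), so from here the quotients repeat a_1, ..., a_6; the period length is 6.
So sqrt(1050) = [32; (2, 2, 10, 2, 2, 64)] with period length k = 6.
k is even, so the fundamental solution of x^2 - 1050y^2 = 1 is (p_{k-1}, q_{k-1}) = (p_5, q_5); compute convergents through index 5.
Convergents (p_i = a_i*p_{i-1} + p_{i-2}, q_i = a_i*q_{i-1} + q_{i-2} with p_{-2}=0, p_{-1}=1, q_{-2}=1, q_{-1}=0):
  i=0: a_0=32, p_0 = 32*1 + 0 = 32, q_0 = 32*0 + 1 = 1.
  i=1: a_1=2, p_1 = 2*32 + 1 = 65, q_1 = 2*1 + 0 = 2.
  i=2: a_2=2, p_2 = 2*65 + 32 = 162, q_2 = 2*2 + 1 = 5.
  i=3: a_3=10, p_3 = 10*162 + 65 = 1685, q_3 = 10*5 + 2 = 52.
  i=4: a_4=2, p_4 = 2*1685 + 162 = 3532, q_4 = 2*52 + 5 = 109.
  i=5: a_5=2, p_5 = 2*3532 + 1685 = 8749, q_5 = 2*109 + 52 = 270.
Check: 8749^2 - 1050*270^2 = 76545001 - 76545000 = 1, so (x, y) = (8749, 270) solves the equation, and by the theorem it is the least positive solution.

(x, y) = (8749, 270)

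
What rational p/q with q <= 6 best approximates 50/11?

Expand x = 50/11 as a continued fraction with the Euclidean algorithm:
  50 = 4*11 + 6, so a_0 = 4.
  11 = 1*6 + 5, so a_1 = 1.
  6 = 1*5 + 1, so a_2 = 1.
  5 = 5*1 + 0, so a_3 = 5.
so x = [4; 1, 1, 5].
Convergents (p_i = a_i*p_{i-1} + p_{i-2}, q_i = a_i*q_{i-1} + q_{i-2} with p_{-2}=0, p_{-1}=1, q_{-2}=1, q_{-1}=0), until the denominator exceeds 6:
  i=0: a_0=4, p_0 = 4*1 + 0 = 4, q_0 = 4*0 + 1 = 1.
  i=1: a_1=1, p_1 = 1*4 + 1 = 5, q_1 = 1*1 + 0 = 1.
  i=2: a_2=1, p_2 = 1*5 + 4 = 9, q_2 = 1*1 + 1 = 2.
  i=3: a_3=5, p_3 = 5*9 + 5 = 50, q_3 = 5*2 + 1 = 11.
q_3 = 11 > 6, so the last convergent with denominator <= 6 is p_2/q_2 = 9/2.
The closest fraction with denominator <= 6 is either p_2/q_2 or the intermediate fraction (k*p_2 + p_1)/(k*q_2 + q_1) with the largest k >= 1 whose denominator stays <= 6; these approach x as k grows, and every other convergent or intermediate fraction in range is farther away.
Largest k: floor((6 - q_1)/q_2) = floor((6 - 1)/2) = 2.
That gives (2*9 + 5)/(2*2 + 1) = 23/5.
Compare the errors: |x - 9/2| = |50*2 - 9*11|/(11*2) = 1/22, and |x - 23/5| = |50*5 - 23*11|/(11*5) = 3/55.
Cross-multiplying, 1*55 = 55 < 66 = 3*22, so 1/22 is smaller: the convergent 9/2 is closer to x than 23/5.

9/2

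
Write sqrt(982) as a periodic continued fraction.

Write x_i = (sqrt(982) + m_i)/d_i with (m_0, d_0) = (0, 1). a_0 = floor(sqrt(982)) = 31, since 31^2 = 961 <= 982 < 1024 = 32^2.
Iterate m_{i+1} = d_i*a_i - m_i, d_{i+1} = (982 - m_{i+1}^2)/d_i, a_{i+1} = floor((a_0 + m_{i+1})/d_{i+1}):
  m_1 = 1*31 - 0 = 31, d_1 = (982 - 31^2)/1 = 21/1 = 21, a_1 = floor((31 + 31)/21) = 2.
  m_2 = 21*2 - 31 = 11, d_2 = (982 - 11^2)/21 = 861/21 = 41, a_2 = floor((31 + 11)/41) = 1.
  m_3 = 41*1 - 11 = 30, d_3 = (982 - 30^2)/41 = 82/41 = 2, a_3 = floor((31 + 30)/2) = 30.
  m_4 = 2*30 - 30 = 30, d_4 = (982 - 30^2)/2 = 82/2 = 41, a_4 = floor((31 + 30)/41) = 1.
  m_5 = 41*1 - 30 = 11, d_5 = (982 - 11^2)/41 = 861/41 = 21, a_5 = floor((31 + 11)/21) = 2.
  m_6 = 21*2 - 11 = 31, d_6 = (982 - 31^2)/21 = 21/21 = 1, a_6 = floor((31 + 31)/1) = 62.
  m_7 = 1*62 - 31 = 31, d_7 = (982 - 31^2)/1 = 21/1 = 21: (m_7, d_7) = (m_1, d_1) = (31, 21), so from here the quotients repeat a_1, ..., a_6; the period length is 6.
Hence the expansion of sqrt(982) is a_0 = 31 followed by the repeating block 2, 1, 30, 1, 2, 62 (period 6).

[31; (2, 1, 30, 1, 2, 62)]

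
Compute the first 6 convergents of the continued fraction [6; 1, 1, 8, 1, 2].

Using the convergent recurrence p_i = a_i*p_{i-1} + p_{i-2}, q_i = a_i*q_{i-1} + q_{i-2} with p_{-2}=0, p_{-1}=1, q_{-2}=1, q_{-1}=0:
  i=0: a_0=6, p_0 = 6*1 + 0 = 6, q_0 = 6*0 + 1 = 1.
  i=1: a_1=1, p_1 = 1*6 + 1 = 7, q_1 = 1*1 + 0 = 1.
  i=2: a_2=1, p_2 = 1*7 + 6 = 13, q_2 = 1*1 + 1 = 2.
  i=3: a_3=8, p_3 = 8*13 + 7 = 111, q_3 = 8*2 + 1 = 17.
  i=4: a_4=1, p_4 = 1*111 + 13 = 124, q_4 = 1*17 + 2 = 19.
  i=5: a_5=2, p_5 = 2*124 + 111 = 359, q_5 = 2*19 + 17 = 55.

6/1, 7/1, 13/2, 111/17, 124/19, 359/55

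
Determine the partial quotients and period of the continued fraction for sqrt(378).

[19; (2, 3, 1, 4, 1, 3, 2, 38)]

Write x_i = (sqrt(378) + m_i)/d_i with (m_0, d_0) = (0, 1). a_0 = floor(sqrt(378)) = 19, since 19^2 = 361 <= 378 < 400 = 20^2.
Iterate m_{i+1} = d_i*a_i - m_i, d_{i+1} = (378 - m_{i+1}^2)/d_i, a_{i+1} = floor((a_0 + m_{i+1})/d_{i+1}):
  m_1 = 1*19 - 0 = 19, d_1 = (378 - 19^2)/1 = 17/1 = 17, a_1 = floor((19 + 19)/17) = 2.
  m_2 = 17*2 - 19 = 15, d_2 = (378 - 15^2)/17 = 153/17 = 9, a_2 = floor((19 + 15)/9) = 3.
  m_3 = 9*3 - 15 = 12, d_3 = (378 - 12^2)/9 = 234/9 = 26, a_3 = floor((19 + 12)/26) = 1.
  m_4 = 26*1 - 12 = 14, d_4 = (378 - 14^2)/26 = 182/26 = 7, a_4 = floor((19 + 14)/7) = 4.
  m_5 = 7*4 - 14 = 14, d_5 = (378 - 14^2)/7 = 182/7 = 26, a_5 = floor((19 + 14)/26) = 1.
  m_6 = 26*1 - 14 = 12, d_6 = (378 - 12^2)/26 = 234/26 = 9, a_6 = floor((19 + 12)/9) = 3.
  m_7 = 9*3 - 12 = 15, d_7 = (378 - 15^2)/9 = 153/9 = 17, a_7 = floor((19 + 15)/17) = 2.
  m_8 = 17*2 - 15 = 19, d_8 = (378 - 19^2)/17 = 17/17 = 1, a_8 = floor((19 + 19)/1) = 38.
  m_9 = 1*38 - 19 = 19, d_9 = (378 - 19^2)/1 = 17/1 = 17: (m_9, d_9) = (m_1, d_1) = (19, 17), so from here the quotients repeat a_1, ..., a_8; the period length is 8.
Hence the expansion of sqrt(378) is a_0 = 19 followed by the repeating block 2, 3, 1, 4, 1, 3, 2, 38 (period 8).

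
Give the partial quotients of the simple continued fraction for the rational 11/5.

[2; 5]

Run the Euclidean algorithm on 11 and 5; the successive quotients are the partial quotients a_0, a_1, ... (each step inverts the fractional part left over by the previous one):
  11 = 2*5 + 1, so a_0 = 2.
  5 = 5*1 + 0, so a_1 = 5.
The remainder reaches 0 after 2 divisions, so the expansion has 2 partial quotients, read off in order.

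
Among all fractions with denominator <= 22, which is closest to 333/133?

5/2

Expand x = 333/133 as a continued fraction with the Euclidean algorithm:
  333 = 2*133 + 67, so a_0 = 2.
  133 = 1*67 + 66, so a_1 = 1.
  67 = 1*66 + 1, so a_2 = 1.
  66 = 66*1 + 0, so a_3 = 66.
so x = [2; 1, 1, 66].
Convergents (p_i = a_i*p_{i-1} + p_{i-2}, q_i = a_i*q_{i-1} + q_{i-2} with p_{-2}=0, p_{-1}=1, q_{-2}=1, q_{-1}=0), until the denominator exceeds 22:
  i=0: a_0=2, p_0 = 2*1 + 0 = 2, q_0 = 2*0 + 1 = 1.
  i=1: a_1=1, p_1 = 1*2 + 1 = 3, q_1 = 1*1 + 0 = 1.
  i=2: a_2=1, p_2 = 1*3 + 2 = 5, q_2 = 1*1 + 1 = 2.
  i=3: a_3=66, p_3 = 66*5 + 3 = 333, q_3 = 66*2 + 1 = 133.
q_3 = 133 > 22, so the last convergent with denominator <= 22 is p_2/q_2 = 5/2.
The closest fraction with denominator <= 22 is either p_2/q_2 or the intermediate fraction (k*p_2 + p_1)/(k*q_2 + q_1) with the largest k >= 1 whose denominator stays <= 22; these approach x as k grows, and every other convergent or intermediate fraction in range is farther away.
Largest k: floor((22 - q_1)/q_2) = floor((22 - 1)/2) = 10.
That gives (10*5 + 3)/(10*2 + 1) = 53/21.
Compare the errors: |x - 5/2| = |333*2 - 5*133|/(133*2) = 1/266, and |x - 53/21| = |333*21 - 53*133|/(133*21) = 56/2793.
Cross-multiplying, 1*2793 = 2793 < 14896 = 56*266, so 1/266 is smaller: the convergent 5/2 is closer to x than 53/21.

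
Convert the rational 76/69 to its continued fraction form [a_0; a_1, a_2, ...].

[1; 9, 1, 6]

Run the Euclidean algorithm on 76 and 69; the successive quotients are the partial quotients a_0, a_1, ... (each step inverts the fractional part left over by the previous one):
  76 = 1*69 + 7, so a_0 = 1.
  69 = 9*7 + 6, so a_1 = 9.
  7 = 1*6 + 1, so a_2 = 1.
  6 = 6*1 + 0, so a_3 = 6.
The remainder reaches 0 after 4 divisions, so the expansion has 4 partial quotients, read off in order.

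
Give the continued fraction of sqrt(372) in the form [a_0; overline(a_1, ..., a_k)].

[19; overline(3, 2, 12, 2, 3, 38)]

Write x_i = (sqrt(372) + m_i)/d_i with (m_0, d_0) = (0, 1). a_0 = floor(sqrt(372)) = 19, since 19^2 = 361 <= 372 < 400 = 20^2.
Iterate m_{i+1} = d_i*a_i - m_i, d_{i+1} = (372 - m_{i+1}^2)/d_i, a_{i+1} = floor((a_0 + m_{i+1})/d_{i+1}):
  m_1 = 1*19 - 0 = 19, d_1 = (372 - 19^2)/1 = 11/1 = 11, a_1 = floor((19 + 19)/11) = 3.
  m_2 = 11*3 - 19 = 14, d_2 = (372 - 14^2)/11 = 176/11 = 16, a_2 = floor((19 + 14)/16) = 2.
  m_3 = 16*2 - 14 = 18, d_3 = (372 - 18^2)/16 = 48/16 = 3, a_3 = floor((19 + 18)/3) = 12.
  m_4 = 3*12 - 18 = 18, d_4 = (372 - 18^2)/3 = 48/3 = 16, a_4 = floor((19 + 18)/16) = 2.
  m_5 = 16*2 - 18 = 14, d_5 = (372 - 14^2)/16 = 176/16 = 11, a_5 = floor((19 + 14)/11) = 3.
  m_6 = 11*3 - 14 = 19, d_6 = (372 - 19^2)/11 = 11/11 = 1, a_6 = floor((19 + 19)/1) = 38.
  m_7 = 1*38 - 19 = 19, d_7 = (372 - 19^2)/1 = 11/1 = 11: (m_7, d_7) = (m_1, d_1) = (19, 11), so from here the quotients repeat a_1, ..., a_6; the period length is 6.
Hence the expansion of sqrt(372) is a_0 = 19 followed by the repeating block 3, 2, 12, 2, 3, 38 (period 6).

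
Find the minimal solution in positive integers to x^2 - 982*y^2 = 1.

First expand sqrt(982) as a continued fraction. With x_i = (sqrt(982) + m_i)/d_i and (m_0, d_0) = (0, 1): a_0 = floor(sqrt(982)) = 31, since 31^2 = 961 <= 982 < 1024 = 32^2.
Iterate m_{i+1} = d_i*a_i - m_i, d_{i+1} = (982 - m_{i+1}^2)/d_i, a_{i+1} = floor((a_0 + m_{i+1})/d_{i+1}):
  m_1 = 1*31 - 0 = 31, d_1 = (982 - 31^2)/1 = 21/1 = 21, a_1 = floor((31 + 31)/21) = 2.
  m_2 = 21*2 - 31 = 11, d_2 = (982 - 11^2)/21 = 861/21 = 41, a_2 = floor((31 + 11)/41) = 1.
  m_3 = 41*1 - 11 = 30, d_3 = (982 - 30^2)/41 = 82/41 = 2, a_3 = floor((31 + 30)/2) = 30.
  m_4 = 2*30 - 30 = 30, d_4 = (982 - 30^2)/2 = 82/2 = 41, a_4 = floor((31 + 30)/41) = 1.
  m_5 = 41*1 - 30 = 11, d_5 = (982 - 11^2)/41 = 861/41 = 21, a_5 = floor((31 + 11)/21) = 2.
  m_6 = 21*2 - 11 = 31, d_6 = (982 - 31^2)/21 = 21/21 = 1, a_6 = floor((31 + 31)/1) = 62.
  m_7 = 1*62 - 31 = 31, d_7 = (982 - 31^2)/1 = 21/1 = 21: (m_7, d_7) = (m_1, d_1) = (31, 21), so from here the quotients repeat a_1, ..., a_6; the period length is 6.
So sqrt(982) = [31; (2, 1, 30, 1, 2, 62)] with period length k = 6.
k is even, so the fundamental solution of x^2 - 982y^2 = 1 is (p_{k-1}, q_{k-1}) = (p_5, q_5); compute convergents through index 5.
Convergents (p_i = a_i*p_{i-1} + p_{i-2}, q_i = a_i*q_{i-1} + q_{i-2} with p_{-2}=0, p_{-1}=1, q_{-2}=1, q_{-1}=0):
  i=0: a_0=31, p_0 = 31*1 + 0 = 31, q_0 = 31*0 + 1 = 1.
  i=1: a_1=2, p_1 = 2*31 + 1 = 63, q_1 = 2*1 + 0 = 2.
  i=2: a_2=1, p_2 = 1*63 + 31 = 94, q_2 = 1*2 + 1 = 3.
  i=3: a_3=30, p_3 = 30*94 + 63 = 2883, q_3 = 30*3 + 2 = 92.
  i=4: a_4=1, p_4 = 1*2883 + 94 = 2977, q_4 = 1*92 + 3 = 95.
  i=5: a_5=2, p_5 = 2*2977 + 2883 = 8837, q_5 = 2*95 + 92 = 282.
Check: 8837^2 - 982*282^2 = 78092569 - 78092568 = 1, so (x, y) = (8837, 282) solves the equation, and by the theorem it is the least positive solution.

(x, y) = (8837, 282)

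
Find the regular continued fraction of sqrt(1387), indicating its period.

Write x_i = (sqrt(1387) + m_i)/d_i with (m_0, d_0) = (0, 1). a_0 = floor(sqrt(1387)) = 37, since 37^2 = 1369 <= 1387 < 1444 = 38^2.
Iterate m_{i+1} = d_i*a_i - m_i, d_{i+1} = (1387 - m_{i+1}^2)/d_i, a_{i+1} = floor((a_0 + m_{i+1})/d_{i+1}):
  m_1 = 1*37 - 0 = 37, d_1 = (1387 - 37^2)/1 = 18/1 = 18, a_1 = floor((37 + 37)/18) = 4.
  m_2 = 18*4 - 37 = 35, d_2 = (1387 - 35^2)/18 = 162/18 = 9, a_2 = floor((37 + 35)/9) = 8.
  m_3 = 9*8 - 35 = 37, d_3 = (1387 - 37^2)/9 = 18/9 = 2, a_3 = floor((37 + 37)/2) = 37.
  m_4 = 2*37 - 37 = 37, d_4 = (1387 - 37^2)/2 = 18/2 = 9, a_4 = floor((37 + 37)/9) = 8.
  m_5 = 9*8 - 37 = 35, d_5 = (1387 - 35^2)/9 = 162/9 = 18, a_5 = floor((37 + 35)/18) = 4.
  m_6 = 18*4 - 35 = 37, d_6 = (1387 - 37^2)/18 = 18/18 = 1, a_6 = floor((37 + 37)/1) = 74.
  m_7 = 1*74 - 37 = 37, d_7 = (1387 - 37^2)/1 = 18/1 = 18: (m_7, d_7) = (m_1, d_1) = (37, 18), so from here the quotients repeat a_1, ..., a_6; the period length is 6.
Hence the expansion of sqrt(1387) is a_0 = 37 followed by the repeating block 4, 8, 37, 8, 4, 74 (period 6).

[37; (4, 8, 37, 8, 4, 74)]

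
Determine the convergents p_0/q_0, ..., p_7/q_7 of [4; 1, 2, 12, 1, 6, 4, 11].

4/1, 5/1, 14/3, 173/37, 187/40, 1295/277, 5367/1148, 60332/12905

Using the convergent recurrence p_i = a_i*p_{i-1} + p_{i-2}, q_i = a_i*q_{i-1} + q_{i-2} with p_{-2}=0, p_{-1}=1, q_{-2}=1, q_{-1}=0:
  i=0: a_0=4, p_0 = 4*1 + 0 = 4, q_0 = 4*0 + 1 = 1.
  i=1: a_1=1, p_1 = 1*4 + 1 = 5, q_1 = 1*1 + 0 = 1.
  i=2: a_2=2, p_2 = 2*5 + 4 = 14, q_2 = 2*1 + 1 = 3.
  i=3: a_3=12, p_3 = 12*14 + 5 = 173, q_3 = 12*3 + 1 = 37.
  i=4: a_4=1, p_4 = 1*173 + 14 = 187, q_4 = 1*37 + 3 = 40.
  i=5: a_5=6, p_5 = 6*187 + 173 = 1295, q_5 = 6*40 + 37 = 277.
  i=6: a_6=4, p_6 = 4*1295 + 187 = 5367, q_6 = 4*277 + 40 = 1148.
  i=7: a_7=11, p_7 = 11*5367 + 1295 = 60332, q_7 = 11*1148 + 277 = 12905.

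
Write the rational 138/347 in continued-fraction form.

Run the Euclidean algorithm on 138 and 347; the successive quotients are the partial quotients a_0, a_1, ... (each step inverts the fractional part left over by the previous one):
  138 = 0*347 + 138, so a_0 = 0.
  347 = 2*138 + 71, so a_1 = 2.
  138 = 1*71 + 67, so a_2 = 1.
  71 = 1*67 + 4, so a_3 = 1.
  67 = 16*4 + 3, so a_4 = 16.
  4 = 1*3 + 1, so a_5 = 1.
  3 = 3*1 + 0, so a_6 = 3.
The remainder reaches 0 after 7 divisions, so the expansion has 7 partial quotients, read off in order.

[0; 2, 1, 1, 16, 1, 3]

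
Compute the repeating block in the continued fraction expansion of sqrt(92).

Write x_i = (sqrt(92) + m_i)/d_i with (m_0, d_0) = (0, 1). a_0 = floor(sqrt(92)) = 9, since 9^2 = 81 <= 92 < 100 = 10^2.
Iterate m_{i+1} = d_i*a_i - m_i, d_{i+1} = (92 - m_{i+1}^2)/d_i, a_{i+1} = floor((a_0 + m_{i+1})/d_{i+1}):
  m_1 = 1*9 - 0 = 9, d_1 = (92 - 9^2)/1 = 11/1 = 11, a_1 = floor((9 + 9)/11) = 1.
  m_2 = 11*1 - 9 = 2, d_2 = (92 - 2^2)/11 = 88/11 = 8, a_2 = floor((9 + 2)/8) = 1.
  m_3 = 8*1 - 2 = 6, d_3 = (92 - 6^2)/8 = 56/8 = 7, a_3 = floor((9 + 6)/7) = 2.
  m_4 = 7*2 - 6 = 8, d_4 = (92 - 8^2)/7 = 28/7 = 4, a_4 = floor((9 + 8)/4) = 4.
  m_5 = 4*4 - 8 = 8, d_5 = (92 - 8^2)/4 = 28/4 = 7, a_5 = floor((9 + 8)/7) = 2.
  m_6 = 7*2 - 8 = 6, d_6 = (92 - 6^2)/7 = 56/7 = 8, a_6 = floor((9 + 6)/8) = 1.
  m_7 = 8*1 - 6 = 2, d_7 = (92 - 2^2)/8 = 88/8 = 11, a_7 = floor((9 + 2)/11) = 1.
  m_8 = 11*1 - 2 = 9, d_8 = (92 - 9^2)/11 = 11/11 = 1, a_8 = floor((9 + 9)/1) = 18.
  m_9 = 1*18 - 9 = 9, d_9 = (92 - 9^2)/1 = 11/1 = 11: (m_9, d_9) = (m_1, d_1) = (9, 11), so from here the quotients repeat a_1, ..., a_8; the period length is 8.
Hence the expansion of sqrt(92) is a_0 = 9 followed by the repeating block 1, 1, 2, 4, 2, 1, 1, 18 (period 8).

[9; (1, 1, 2, 4, 2, 1, 1, 18)]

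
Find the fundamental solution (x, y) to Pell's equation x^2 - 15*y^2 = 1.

(x, y) = (4, 1)

First expand sqrt(15) as a continued fraction. With x_i = (sqrt(15) + m_i)/d_i and (m_0, d_0) = (0, 1): a_0 = floor(sqrt(15)) = 3, since 3^2 = 9 <= 15 < 16 = 4^2.
Iterate m_{i+1} = d_i*a_i - m_i, d_{i+1} = (15 - m_{i+1}^2)/d_i, a_{i+1} = floor((a_0 + m_{i+1})/d_{i+1}):
  m_1 = 1*3 - 0 = 3, d_1 = (15 - 3^2)/1 = 6/1 = 6, a_1 = floor((3 + 3)/6) = 1.
  m_2 = 6*1 - 3 = 3, d_2 = (15 - 3^2)/6 = 6/6 = 1, a_2 = floor((3 + 3)/1) = 6.
  m_3 = 1*6 - 3 = 3, d_3 = (15 - 3^2)/1 = 6/1 = 6: (m_3, d_3) = (m_1, d_1) = (3, 6), so from here the quotients repeat a_1, a_2; the period length is 2.
So sqrt(15) = [3; (1, 6)] with period length k = 2.
k is even, so the fundamental solution of x^2 - 15y^2 = 1 is (p_{k-1}, q_{k-1}) = (p_1, q_1); compute convergents through index 1.
Convergents (p_i = a_i*p_{i-1} + p_{i-2}, q_i = a_i*q_{i-1} + q_{i-2} with p_{-2}=0, p_{-1}=1, q_{-2}=1, q_{-1}=0):
  i=0: a_0=3, p_0 = 3*1 + 0 = 3, q_0 = 3*0 + 1 = 1.
  i=1: a_1=1, p_1 = 1*3 + 1 = 4, q_1 = 1*1 + 0 = 1.
Check: 4^2 - 15*1^2 = 16 - 15 = 1, so (x, y) = (4, 1) solves the equation, and by the theorem it is the least positive solution.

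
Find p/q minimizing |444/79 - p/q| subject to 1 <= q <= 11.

Expand x = 444/79 as a continued fraction with the Euclidean algorithm:
  444 = 5*79 + 49, so a_0 = 5.
  79 = 1*49 + 30, so a_1 = 1.
  49 = 1*30 + 19, so a_2 = 1.
  30 = 1*19 + 11, so a_3 = 1.
  19 = 1*11 + 8, so a_4 = 1.
  11 = 1*8 + 3, so a_5 = 1.
  8 = 2*3 + 2, so a_6 = 2.
  3 = 1*2 + 1, so a_7 = 1.
  2 = 2*1 + 0, so a_8 = 2.
so x = [5; 1, 1, 1, 1, 1, 2, 1, 2].
Convergents (p_i = a_i*p_{i-1} + p_{i-2}, q_i = a_i*q_{i-1} + q_{i-2} with p_{-2}=0, p_{-1}=1, q_{-2}=1, q_{-1}=0), until the denominator exceeds 11:
  i=0: a_0=5, p_0 = 5*1 + 0 = 5, q_0 = 5*0 + 1 = 1.
  i=1: a_1=1, p_1 = 1*5 + 1 = 6, q_1 = 1*1 + 0 = 1.
  i=2: a_2=1, p_2 = 1*6 + 5 = 11, q_2 = 1*1 + 1 = 2.
  i=3: a_3=1, p_3 = 1*11 + 6 = 17, q_3 = 1*2 + 1 = 3.
  i=4: a_4=1, p_4 = 1*17 + 11 = 28, q_4 = 1*3 + 2 = 5.
  i=5: a_5=1, p_5 = 1*28 + 17 = 45, q_5 = 1*5 + 3 = 8.
  i=6: a_6=2, p_6 = 2*45 + 28 = 118, q_6 = 2*8 + 5 = 21.
q_6 = 21 > 11, so the last convergent with denominator <= 11 is p_5/q_5 = 45/8.
The closest fraction with denominator <= 11 is either p_5/q_5 or the intermediate fraction (k*p_5 + p_4)/(k*q_5 + q_4) with the largest k >= 1 whose denominator stays <= 11; these approach x as k grows, and every other convergent or intermediate fraction in range is farther away.
Largest k: floor((11 - q_4)/q_5) = floor((11 - 5)/8) = 0.
Since k = 0, no intermediate fraction beyond p_5/q_5 has denominator <= 11, so the convergent 45/8 is the closest (its error is |444*8 - 45*79|/(79*8) = 3/632).

45/8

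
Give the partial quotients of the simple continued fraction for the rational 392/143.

[2; 1, 2, 1, 6, 2, 2]

Run the Euclidean algorithm on 392 and 143; the successive quotients are the partial quotients a_0, a_1, ... (each step inverts the fractional part left over by the previous one):
  392 = 2*143 + 106, so a_0 = 2.
  143 = 1*106 + 37, so a_1 = 1.
  106 = 2*37 + 32, so a_2 = 2.
  37 = 1*32 + 5, so a_3 = 1.
  32 = 6*5 + 2, so a_4 = 6.
  5 = 2*2 + 1, so a_5 = 2.
  2 = 2*1 + 0, so a_6 = 2.
The remainder reaches 0 after 7 divisions, so the expansion has 7 partial quotients, read off in order.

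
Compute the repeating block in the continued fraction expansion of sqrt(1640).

[40; (2, 80)]

Write x_i = (sqrt(1640) + m_i)/d_i with (m_0, d_0) = (0, 1). a_0 = floor(sqrt(1640)) = 40, since 40^2 = 1600 <= 1640 < 1681 = 41^2.
Iterate m_{i+1} = d_i*a_i - m_i, d_{i+1} = (1640 - m_{i+1}^2)/d_i, a_{i+1} = floor((a_0 + m_{i+1})/d_{i+1}):
  m_1 = 1*40 - 0 = 40, d_1 = (1640 - 40^2)/1 = 40/1 = 40, a_1 = floor((40 + 40)/40) = 2.
  m_2 = 40*2 - 40 = 40, d_2 = (1640 - 40^2)/40 = 40/40 = 1, a_2 = floor((40 + 40)/1) = 80.
  m_3 = 1*80 - 40 = 40, d_3 = (1640 - 40^2)/1 = 40/1 = 40: (m_3, d_3) = (m_1, d_1) = (40, 40), so from here the quotients repeat a_1, a_2; the period length is 2.
Hence the expansion of sqrt(1640) is a_0 = 40 followed by the repeating block 2, 80 (period 2).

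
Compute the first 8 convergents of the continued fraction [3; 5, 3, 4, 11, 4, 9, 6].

Using the convergent recurrence p_i = a_i*p_{i-1} + p_{i-2}, q_i = a_i*q_{i-1} + q_{i-2} with p_{-2}=0, p_{-1}=1, q_{-2}=1, q_{-1}=0:
  i=0: a_0=3, p_0 = 3*1 + 0 = 3, q_0 = 3*0 + 1 = 1.
  i=1: a_1=5, p_1 = 5*3 + 1 = 16, q_1 = 5*1 + 0 = 5.
  i=2: a_2=3, p_2 = 3*16 + 3 = 51, q_2 = 3*5 + 1 = 16.
  i=3: a_3=4, p_3 = 4*51 + 16 = 220, q_3 = 4*16 + 5 = 69.
  i=4: a_4=11, p_4 = 11*220 + 51 = 2471, q_4 = 11*69 + 16 = 775.
  i=5: a_5=4, p_5 = 4*2471 + 220 = 10104, q_5 = 4*775 + 69 = 3169.
  i=6: a_6=9, p_6 = 9*10104 + 2471 = 93407, q_6 = 9*3169 + 775 = 29296.
  i=7: a_7=6, p_7 = 6*93407 + 10104 = 570546, q_7 = 6*29296 + 3169 = 178945.

3/1, 16/5, 51/16, 220/69, 2471/775, 10104/3169, 93407/29296, 570546/178945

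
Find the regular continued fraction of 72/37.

Run the Euclidean algorithm on 72 and 37; the successive quotients are the partial quotients a_0, a_1, ... (each step inverts the fractional part left over by the previous one):
  72 = 1*37 + 35, so a_0 = 1.
  37 = 1*35 + 2, so a_1 = 1.
  35 = 17*2 + 1, so a_2 = 17.
  2 = 2*1 + 0, so a_3 = 2.
The remainder reaches 0 after 4 divisions, so the expansion has 4 partial quotients, read off in order.

[1; 1, 17, 2]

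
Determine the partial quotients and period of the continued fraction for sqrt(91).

[9; (1, 1, 5, 1, 5, 1, 1, 18)]

Write x_i = (sqrt(91) + m_i)/d_i with (m_0, d_0) = (0, 1). a_0 = floor(sqrt(91)) = 9, since 9^2 = 81 <= 91 < 100 = 10^2.
Iterate m_{i+1} = d_i*a_i - m_i, d_{i+1} = (91 - m_{i+1}^2)/d_i, a_{i+1} = floor((a_0 + m_{i+1})/d_{i+1}):
  m_1 = 1*9 - 0 = 9, d_1 = (91 - 9^2)/1 = 10/1 = 10, a_1 = floor((9 + 9)/10) = 1.
  m_2 = 10*1 - 9 = 1, d_2 = (91 - 1^2)/10 = 90/10 = 9, a_2 = floor((9 + 1)/9) = 1.
  m_3 = 9*1 - 1 = 8, d_3 = (91 - 8^2)/9 = 27/9 = 3, a_3 = floor((9 + 8)/3) = 5.
  m_4 = 3*5 - 8 = 7, d_4 = (91 - 7^2)/3 = 42/3 = 14, a_4 = floor((9 + 7)/14) = 1.
  m_5 = 14*1 - 7 = 7, d_5 = (91 - 7^2)/14 = 42/14 = 3, a_5 = floor((9 + 7)/3) = 5.
  m_6 = 3*5 - 7 = 8, d_6 = (91 - 8^2)/3 = 27/3 = 9, a_6 = floor((9 + 8)/9) = 1.
  m_7 = 9*1 - 8 = 1, d_7 = (91 - 1^2)/9 = 90/9 = 10, a_7 = floor((9 + 1)/10) = 1.
  m_8 = 10*1 - 1 = 9, d_8 = (91 - 9^2)/10 = 10/10 = 1, a_8 = floor((9 + 9)/1) = 18.
  m_9 = 1*18 - 9 = 9, d_9 = (91 - 9^2)/1 = 10/1 = 10: (m_9, d_9) = (m_1, d_1) = (9, 10), so from here the quotients repeat a_1, ..., a_8; the period length is 8.
Hence the expansion of sqrt(91) is a_0 = 9 followed by the repeating block 1, 1, 5, 1, 5, 1, 1, 18 (period 8).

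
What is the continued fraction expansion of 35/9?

Run the Euclidean algorithm on 35 and 9; the successive quotients are the partial quotients a_0, a_1, ... (each step inverts the fractional part left over by the previous one):
  35 = 3*9 + 8, so a_0 = 3.
  9 = 1*8 + 1, so a_1 = 1.
  8 = 8*1 + 0, so a_2 = 8.
The remainder reaches 0 after 3 divisions, so the expansion has 3 partial quotients, read off in order.

[3; 1, 8]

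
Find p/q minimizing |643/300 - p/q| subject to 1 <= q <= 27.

15/7

Expand x = 643/300 as a continued fraction with the Euclidean algorithm:
  643 = 2*300 + 43, so a_0 = 2.
  300 = 6*43 + 42, so a_1 = 6.
  43 = 1*42 + 1, so a_2 = 1.
  42 = 42*1 + 0, so a_3 = 42.
so x = [2; 6, 1, 42].
Convergents (p_i = a_i*p_{i-1} + p_{i-2}, q_i = a_i*q_{i-1} + q_{i-2} with p_{-2}=0, p_{-1}=1, q_{-2}=1, q_{-1}=0), until the denominator exceeds 27:
  i=0: a_0=2, p_0 = 2*1 + 0 = 2, q_0 = 2*0 + 1 = 1.
  i=1: a_1=6, p_1 = 6*2 + 1 = 13, q_1 = 6*1 + 0 = 6.
  i=2: a_2=1, p_2 = 1*13 + 2 = 15, q_2 = 1*6 + 1 = 7.
  i=3: a_3=42, p_3 = 42*15 + 13 = 643, q_3 = 42*7 + 6 = 300.
q_3 = 300 > 27, so the last convergent with denominator <= 27 is p_2/q_2 = 15/7.
The closest fraction with denominator <= 27 is either p_2/q_2 or the intermediate fraction (k*p_2 + p_1)/(k*q_2 + q_1) with the largest k >= 1 whose denominator stays <= 27; these approach x as k grows, and every other convergent or intermediate fraction in range is farther away.
Largest k: floor((27 - q_1)/q_2) = floor((27 - 6)/7) = 3.
That gives (3*15 + 13)/(3*7 + 6) = 58/27.
Compare the errors: |x - 15/7| = |643*7 - 15*300|/(300*7) = 1/2100, and |x - 58/27| = |643*27 - 58*300|/(300*27) = 39/8100.
Cross-multiplying, 1*8100 = 8100 < 81900 = 39*2100, so 1/2100 is smaller: the convergent 15/7 is closer to x than 58/27.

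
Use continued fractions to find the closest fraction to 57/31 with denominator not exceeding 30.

46/25

Expand x = 57/31 as a continued fraction with the Euclidean algorithm:
  57 = 1*31 + 26, so a_0 = 1.
  31 = 1*26 + 5, so a_1 = 1.
  26 = 5*5 + 1, so a_2 = 5.
  5 = 5*1 + 0, so a_3 = 5.
so x = [1; 1, 5, 5].
Convergents (p_i = a_i*p_{i-1} + p_{i-2}, q_i = a_i*q_{i-1} + q_{i-2} with p_{-2}=0, p_{-1}=1, q_{-2}=1, q_{-1}=0), until the denominator exceeds 30:
  i=0: a_0=1, p_0 = 1*1 + 0 = 1, q_0 = 1*0 + 1 = 1.
  i=1: a_1=1, p_1 = 1*1 + 1 = 2, q_1 = 1*1 + 0 = 1.
  i=2: a_2=5, p_2 = 5*2 + 1 = 11, q_2 = 5*1 + 1 = 6.
  i=3: a_3=5, p_3 = 5*11 + 2 = 57, q_3 = 5*6 + 1 = 31.
q_3 = 31 > 30, so the last convergent with denominator <= 30 is p_2/q_2 = 11/6.
The closest fraction with denominator <= 30 is either p_2/q_2 or the intermediate fraction (k*p_2 + p_1)/(k*q_2 + q_1) with the largest k >= 1 whose denominator stays <= 30; these approach x as k grows, and every other convergent or intermediate fraction in range is farther away.
Largest k: floor((30 - q_1)/q_2) = floor((30 - 1)/6) = 4.
That gives (4*11 + 2)/(4*6 + 1) = 46/25.
Compare the errors: |x - 11/6| = |57*6 - 11*31|/(31*6) = 1/186, and |x - 46/25| = |57*25 - 46*31|/(31*25) = 1/775.
Cross-multiplying, 1*186 = 186 < 775 = 1*775, so 1/775 is smaller: the intermediate fraction 46/25 is closer to x than 11/6.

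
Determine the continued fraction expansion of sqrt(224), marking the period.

[14; (1, 28)]

Write x_i = (sqrt(224) + m_i)/d_i with (m_0, d_0) = (0, 1). a_0 = floor(sqrt(224)) = 14, since 14^2 = 196 <= 224 < 225 = 15^2.
Iterate m_{i+1} = d_i*a_i - m_i, d_{i+1} = (224 - m_{i+1}^2)/d_i, a_{i+1} = floor((a_0 + m_{i+1})/d_{i+1}):
  m_1 = 1*14 - 0 = 14, d_1 = (224 - 14^2)/1 = 28/1 = 28, a_1 = floor((14 + 14)/28) = 1.
  m_2 = 28*1 - 14 = 14, d_2 = (224 - 14^2)/28 = 28/28 = 1, a_2 = floor((14 + 14)/1) = 28.
  m_3 = 1*28 - 14 = 14, d_3 = (224 - 14^2)/1 = 28/1 = 28: (m_3, d_3) = (m_1, d_1) = (14, 28), so from here the quotients repeat a_1, a_2; the period length is 2.
Hence the expansion of sqrt(224) is a_0 = 14 followed by the repeating block 1, 28 (period 2).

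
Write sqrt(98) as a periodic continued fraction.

[9; (1, 8, 1, 18)]

Write x_i = (sqrt(98) + m_i)/d_i with (m_0, d_0) = (0, 1). a_0 = floor(sqrt(98)) = 9, since 9^2 = 81 <= 98 < 100 = 10^2.
Iterate m_{i+1} = d_i*a_i - m_i, d_{i+1} = (98 - m_{i+1}^2)/d_i, a_{i+1} = floor((a_0 + m_{i+1})/d_{i+1}):
  m_1 = 1*9 - 0 = 9, d_1 = (98 - 9^2)/1 = 17/1 = 17, a_1 = floor((9 + 9)/17) = 1.
  m_2 = 17*1 - 9 = 8, d_2 = (98 - 8^2)/17 = 34/17 = 2, a_2 = floor((9 + 8)/2) = 8.
  m_3 = 2*8 - 8 = 8, d_3 = (98 - 8^2)/2 = 34/2 = 17, a_3 = floor((9 + 8)/17) = 1.
  m_4 = 17*1 - 8 = 9, d_4 = (98 - 9^2)/17 = 17/17 = 1, a_4 = floor((9 + 9)/1) = 18.
  m_5 = 1*18 - 9 = 9, d_5 = (98 - 9^2)/1 = 17/1 = 17: (m_5, d_5) = (m_1, d_1) = (9, 17), so from here the quotients repeat a_1, ..., a_4; the period length is 4.
Hence the expansion of sqrt(98) is a_0 = 9 followed by the repeating block 1, 8, 1, 18 (period 4).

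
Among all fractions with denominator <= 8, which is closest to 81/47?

Expand x = 81/47 as a continued fraction with the Euclidean algorithm:
  81 = 1*47 + 34, so a_0 = 1.
  47 = 1*34 + 13, so a_1 = 1.
  34 = 2*13 + 8, so a_2 = 2.
  13 = 1*8 + 5, so a_3 = 1.
  8 = 1*5 + 3, so a_4 = 1.
  5 = 1*3 + 2, so a_5 = 1.
  3 = 1*2 + 1, so a_6 = 1.
  2 = 2*1 + 0, so a_7 = 2.
so x = [1; 1, 2, 1, 1, 1, 1, 2].
Convergents (p_i = a_i*p_{i-1} + p_{i-2}, q_i = a_i*q_{i-1} + q_{i-2} with p_{-2}=0, p_{-1}=1, q_{-2}=1, q_{-1}=0), until the denominator exceeds 8:
  i=0: a_0=1, p_0 = 1*1 + 0 = 1, q_0 = 1*0 + 1 = 1.
  i=1: a_1=1, p_1 = 1*1 + 1 = 2, q_1 = 1*1 + 0 = 1.
  i=2: a_2=2, p_2 = 2*2 + 1 = 5, q_2 = 2*1 + 1 = 3.
  i=3: a_3=1, p_3 = 1*5 + 2 = 7, q_3 = 1*3 + 1 = 4.
  i=4: a_4=1, p_4 = 1*7 + 5 = 12, q_4 = 1*4 + 3 = 7.
  i=5: a_5=1, p_5 = 1*12 + 7 = 19, q_5 = 1*7 + 4 = 11.
q_5 = 11 > 8, so the last convergent with denominator <= 8 is p_4/q_4 = 12/7.
The closest fraction with denominator <= 8 is either p_4/q_4 or the intermediate fraction (k*p_4 + p_3)/(k*q_4 + q_3) with the largest k >= 1 whose denominator stays <= 8; these approach x as k grows, and every other convergent or intermediate fraction in range is farther away.
Largest k: floor((8 - q_3)/q_4) = floor((8 - 4)/7) = 0.
Since k = 0, no intermediate fraction beyond p_4/q_4 has denominator <= 8, so the convergent 12/7 is the closest (its error is |81*7 - 12*47|/(47*7) = 3/329).

12/7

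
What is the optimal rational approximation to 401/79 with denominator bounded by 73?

335/66

Expand x = 401/79 as a continued fraction with the Euclidean algorithm:
  401 = 5*79 + 6, so a_0 = 5.
  79 = 13*6 + 1, so a_1 = 13.
  6 = 6*1 + 0, so a_2 = 6.
so x = [5; 13, 6].
Convergents (p_i = a_i*p_{i-1} + p_{i-2}, q_i = a_i*q_{i-1} + q_{i-2} with p_{-2}=0, p_{-1}=1, q_{-2}=1, q_{-1}=0), until the denominator exceeds 73:
  i=0: a_0=5, p_0 = 5*1 + 0 = 5, q_0 = 5*0 + 1 = 1.
  i=1: a_1=13, p_1 = 13*5 + 1 = 66, q_1 = 13*1 + 0 = 13.
  i=2: a_2=6, p_2 = 6*66 + 5 = 401, q_2 = 6*13 + 1 = 79.
q_2 = 79 > 73, so the last convergent with denominator <= 73 is p_1/q_1 = 66/13.
The closest fraction with denominator <= 73 is either p_1/q_1 or the intermediate fraction (k*p_1 + p_0)/(k*q_1 + q_0) with the largest k >= 1 whose denominator stays <= 73; these approach x as k grows, and every other convergent or intermediate fraction in range is farther away.
Largest k: floor((73 - q_0)/q_1) = floor((73 - 1)/13) = 5.
That gives (5*66 + 5)/(5*13 + 1) = 335/66.
Compare the errors: |x - 66/13| = |401*13 - 66*79|/(79*13) = 1/1027, and |x - 335/66| = |401*66 - 335*79|/(79*66) = 1/5214.
Cross-multiplying, 1*1027 = 1027 < 5214 = 1*5214, so 1/5214 is smaller: the intermediate fraction 335/66 is closer to x than 66/13.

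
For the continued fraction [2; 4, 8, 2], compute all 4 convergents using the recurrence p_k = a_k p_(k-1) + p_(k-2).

2/1, 9/4, 74/33, 157/70

Using the convergent recurrence p_i = a_i*p_{i-1} + p_{i-2}, q_i = a_i*q_{i-1} + q_{i-2} with p_{-2}=0, p_{-1}=1, q_{-2}=1, q_{-1}=0:
  i=0: a_0=2, p_0 = 2*1 + 0 = 2, q_0 = 2*0 + 1 = 1.
  i=1: a_1=4, p_1 = 4*2 + 1 = 9, q_1 = 4*1 + 0 = 4.
  i=2: a_2=8, p_2 = 8*9 + 2 = 74, q_2 = 8*4 + 1 = 33.
  i=3: a_3=2, p_3 = 2*74 + 9 = 157, q_3 = 2*33 + 4 = 70.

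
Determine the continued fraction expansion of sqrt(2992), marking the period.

[54; (1, 2, 3, 11, 1, 5, 1, 11, 3, 2, 1, 108)]

Write x_i = (sqrt(2992) + m_i)/d_i with (m_0, d_0) = (0, 1). a_0 = floor(sqrt(2992)) = 54, since 54^2 = 2916 <= 2992 < 3025 = 55^2.
Iterate m_{i+1} = d_i*a_i - m_i, d_{i+1} = (2992 - m_{i+1}^2)/d_i, a_{i+1} = floor((a_0 + m_{i+1})/d_{i+1}):
  m_1 = 1*54 - 0 = 54, d_1 = (2992 - 54^2)/1 = 76/1 = 76, a_1 = floor((54 + 54)/76) = 1.
  m_2 = 76*1 - 54 = 22, d_2 = (2992 - 22^2)/76 = 2508/76 = 33, a_2 = floor((54 + 22)/33) = 2.
  m_3 = 33*2 - 22 = 44, d_3 = (2992 - 44^2)/33 = 1056/33 = 32, a_3 = floor((54 + 44)/32) = 3.
  m_4 = 32*3 - 44 = 52, d_4 = (2992 - 52^2)/32 = 288/32 = 9, a_4 = floor((54 + 52)/9) = 11.
  m_5 = 9*11 - 52 = 47, d_5 = (2992 - 47^2)/9 = 783/9 = 87, a_5 = floor((54 + 47)/87) = 1.
  m_6 = 87*1 - 47 = 40, d_6 = (2992 - 40^2)/87 = 1392/87 = 16, a_6 = floor((54 + 40)/16) = 5.
  m_7 = 16*5 - 40 = 40, d_7 = (2992 - 40^2)/16 = 1392/16 = 87, a_7 = floor((54 + 40)/87) = 1.
  m_8 = 87*1 - 40 = 47, d_8 = (2992 - 47^2)/87 = 783/87 = 9, a_8 = floor((54 + 47)/9) = 11.
  m_9 = 9*11 - 47 = 52, d_9 = (2992 - 52^2)/9 = 288/9 = 32, a_9 = floor((54 + 52)/32) = 3.
  m_10 = 32*3 - 52 = 44, d_10 = (2992 - 44^2)/32 = 1056/32 = 33, a_10 = floor((54 + 44)/33) = 2.
  m_11 = 33*2 - 44 = 22, d_11 = (2992 - 22^2)/33 = 2508/33 = 76, a_11 = floor((54 + 22)/76) = 1.
  m_12 = 76*1 - 22 = 54, d_12 = (2992 - 54^2)/76 = 76/76 = 1, a_12 = floor((54 + 54)/1) = 108.
  m_13 = 1*108 - 54 = 54, d_13 = (2992 - 54^2)/1 = 76/1 = 76: (m_13, d_13) = (m_1, d_1) = (54, 76), so from here the quotients repeat a_1, ..., a_12; the period length is 12.
Hence the expansion of sqrt(2992) is a_0 = 54 followed by the repeating block 1, 2, 3, 11, 1, 5, 1, 11, 3, 2, 1, 108 (period 12).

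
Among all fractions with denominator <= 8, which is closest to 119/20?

6/1

Expand x = 119/20 as a continued fraction with the Euclidean algorithm:
  119 = 5*20 + 19, so a_0 = 5.
  20 = 1*19 + 1, so a_1 = 1.
  19 = 19*1 + 0, so a_2 = 19.
so x = [5; 1, 19].
Convergents (p_i = a_i*p_{i-1} + p_{i-2}, q_i = a_i*q_{i-1} + q_{i-2} with p_{-2}=0, p_{-1}=1, q_{-2}=1, q_{-1}=0), until the denominator exceeds 8:
  i=0: a_0=5, p_0 = 5*1 + 0 = 5, q_0 = 5*0 + 1 = 1.
  i=1: a_1=1, p_1 = 1*5 + 1 = 6, q_1 = 1*1 + 0 = 1.
  i=2: a_2=19, p_2 = 19*6 + 5 = 119, q_2 = 19*1 + 1 = 20.
q_2 = 20 > 8, so the last convergent with denominator <= 8 is p_1/q_1 = 6/1.
The closest fraction with denominator <= 8 is either p_1/q_1 or the intermediate fraction (k*p_1 + p_0)/(k*q_1 + q_0) with the largest k >= 1 whose denominator stays <= 8; these approach x as k grows, and every other convergent or intermediate fraction in range is farther away.
Largest k: floor((8 - q_0)/q_1) = floor((8 - 1)/1) = 7.
That gives (7*6 + 5)/(7*1 + 1) = 47/8.
Compare the errors: |x - 6/1| = |119*1 - 6*20|/(20*1) = 1/20, and |x - 47/8| = |119*8 - 47*20|/(20*8) = 12/160.
Cross-multiplying, 1*160 = 160 < 240 = 12*20, so 1/20 is smaller: the convergent 6/1 is closer to x than 47/8.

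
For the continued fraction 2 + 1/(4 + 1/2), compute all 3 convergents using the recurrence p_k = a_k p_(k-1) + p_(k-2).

2/1, 9/4, 20/9

Using the convergent recurrence p_i = a_i*p_{i-1} + p_{i-2}, q_i = a_i*q_{i-1} + q_{i-2} with p_{-2}=0, p_{-1}=1, q_{-2}=1, q_{-1}=0:
  i=0: a_0=2, p_0 = 2*1 + 0 = 2, q_0 = 2*0 + 1 = 1.
  i=1: a_1=4, p_1 = 4*2 + 1 = 9, q_1 = 4*1 + 0 = 4.
  i=2: a_2=2, p_2 = 2*9 + 2 = 20, q_2 = 2*4 + 1 = 9.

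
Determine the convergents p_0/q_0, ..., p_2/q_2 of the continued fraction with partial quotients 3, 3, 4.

3/1, 10/3, 43/13

Using the convergent recurrence p_i = a_i*p_{i-1} + p_{i-2}, q_i = a_i*q_{i-1} + q_{i-2} with p_{-2}=0, p_{-1}=1, q_{-2}=1, q_{-1}=0:
  i=0: a_0=3, p_0 = 3*1 + 0 = 3, q_0 = 3*0 + 1 = 1.
  i=1: a_1=3, p_1 = 3*3 + 1 = 10, q_1 = 3*1 + 0 = 3.
  i=2: a_2=4, p_2 = 4*10 + 3 = 43, q_2 = 4*3 + 1 = 13.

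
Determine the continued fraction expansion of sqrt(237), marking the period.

[15; (2, 1, 1, 7, 10, 7, 1, 1, 2, 30)]

Write x_i = (sqrt(237) + m_i)/d_i with (m_0, d_0) = (0, 1). a_0 = floor(sqrt(237)) = 15, since 15^2 = 225 <= 237 < 256 = 16^2.
Iterate m_{i+1} = d_i*a_i - m_i, d_{i+1} = (237 - m_{i+1}^2)/d_i, a_{i+1} = floor((a_0 + m_{i+1})/d_{i+1}):
  m_1 = 1*15 - 0 = 15, d_1 = (237 - 15^2)/1 = 12/1 = 12, a_1 = floor((15 + 15)/12) = 2.
  m_2 = 12*2 - 15 = 9, d_2 = (237 - 9^2)/12 = 156/12 = 13, a_2 = floor((15 + 9)/13) = 1.
  m_3 = 13*1 - 9 = 4, d_3 = (237 - 4^2)/13 = 221/13 = 17, a_3 = floor((15 + 4)/17) = 1.
  m_4 = 17*1 - 4 = 13, d_4 = (237 - 13^2)/17 = 68/17 = 4, a_4 = floor((15 + 13)/4) = 7.
  m_5 = 4*7 - 13 = 15, d_5 = (237 - 15^2)/4 = 12/4 = 3, a_5 = floor((15 + 15)/3) = 10.
  m_6 = 3*10 - 15 = 15, d_6 = (237 - 15^2)/3 = 12/3 = 4, a_6 = floor((15 + 15)/4) = 7.
  m_7 = 4*7 - 15 = 13, d_7 = (237 - 13^2)/4 = 68/4 = 17, a_7 = floor((15 + 13)/17) = 1.
  m_8 = 17*1 - 13 = 4, d_8 = (237 - 4^2)/17 = 221/17 = 13, a_8 = floor((15 + 4)/13) = 1.
  m_9 = 13*1 - 4 = 9, d_9 = (237 - 9^2)/13 = 156/13 = 12, a_9 = floor((15 + 9)/12) = 2.
  m_10 = 12*2 - 9 = 15, d_10 = (237 - 15^2)/12 = 12/12 = 1, a_10 = floor((15 + 15)/1) = 30.
  m_11 = 1*30 - 15 = 15, d_11 = (237 - 15^2)/1 = 12/1 = 12: (m_11, d_11) = (m_1, d_1) = (15, 12), so from here the quotients repeat a_1, ..., a_10; the period length is 10.
Hence the expansion of sqrt(237) is a_0 = 15 followed by the repeating block 2, 1, 1, 7, 10, 7, 1, 1, 2, 30 (period 10).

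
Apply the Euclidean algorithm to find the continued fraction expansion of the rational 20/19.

[1; 19]

Run the Euclidean algorithm on 20 and 19; the successive quotients are the partial quotients a_0, a_1, ... (each step inverts the fractional part left over by the previous one):
  20 = 1*19 + 1, so a_0 = 1.
  19 = 19*1 + 0, so a_1 = 19.
The remainder reaches 0 after 2 divisions, so the expansion has 2 partial quotients, read off in order.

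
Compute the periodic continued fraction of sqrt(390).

Write x_i = (sqrt(390) + m_i)/d_i with (m_0, d_0) = (0, 1). a_0 = floor(sqrt(390)) = 19, since 19^2 = 361 <= 390 < 400 = 20^2.
Iterate m_{i+1} = d_i*a_i - m_i, d_{i+1} = (390 - m_{i+1}^2)/d_i, a_{i+1} = floor((a_0 + m_{i+1})/d_{i+1}):
  m_1 = 1*19 - 0 = 19, d_1 = (390 - 19^2)/1 = 29/1 = 29, a_1 = floor((19 + 19)/29) = 1.
  m_2 = 29*1 - 19 = 10, d_2 = (390 - 10^2)/29 = 290/29 = 10, a_2 = floor((19 + 10)/10) = 2.
  m_3 = 10*2 - 10 = 10, d_3 = (390 - 10^2)/10 = 290/10 = 29, a_3 = floor((19 + 10)/29) = 1.
  m_4 = 29*1 - 10 = 19, d_4 = (390 - 19^2)/29 = 29/29 = 1, a_4 = floor((19 + 19)/1) = 38.
  m_5 = 1*38 - 19 = 19, d_5 = (390 - 19^2)/1 = 29/1 = 29: (m_5, d_5) = (m_1, d_1) = (19, 29), so from here the quotients repeat a_1, ..., a_4; the period length is 4.
Hence the expansion of sqrt(390) is a_0 = 19 followed by the repeating block 1, 2, 1, 38 (period 4).

[19; (1, 2, 1, 38)]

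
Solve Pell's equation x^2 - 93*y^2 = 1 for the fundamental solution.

First expand sqrt(93) as a continued fraction. With x_i = (sqrt(93) + m_i)/d_i and (m_0, d_0) = (0, 1): a_0 = floor(sqrt(93)) = 9, since 9^2 = 81 <= 93 < 100 = 10^2.
Iterate m_{i+1} = d_i*a_i - m_i, d_{i+1} = (93 - m_{i+1}^2)/d_i, a_{i+1} = floor((a_0 + m_{i+1})/d_{i+1}):
  m_1 = 1*9 - 0 = 9, d_1 = (93 - 9^2)/1 = 12/1 = 12, a_1 = floor((9 + 9)/12) = 1.
  m_2 = 12*1 - 9 = 3, d_2 = (93 - 3^2)/12 = 84/12 = 7, a_2 = floor((9 + 3)/7) = 1.
  m_3 = 7*1 - 3 = 4, d_3 = (93 - 4^2)/7 = 77/7 = 11, a_3 = floor((9 + 4)/11) = 1.
  m_4 = 11*1 - 4 = 7, d_4 = (93 - 7^2)/11 = 44/11 = 4, a_4 = floor((9 + 7)/4) = 4.
  m_5 = 4*4 - 7 = 9, d_5 = (93 - 9^2)/4 = 12/4 = 3, a_5 = floor((9 + 9)/3) = 6.
  m_6 = 3*6 - 9 = 9, d_6 = (93 - 9^2)/3 = 12/3 = 4, a_6 = floor((9 + 9)/4) = 4.
  m_7 = 4*4 - 9 = 7, d_7 = (93 - 7^2)/4 = 44/4 = 11, a_7 = floor((9 + 7)/11) = 1.
  m_8 = 11*1 - 7 = 4, d_8 = (93 - 4^2)/11 = 77/11 = 7, a_8 = floor((9 + 4)/7) = 1.
  m_9 = 7*1 - 4 = 3, d_9 = (93 - 3^2)/7 = 84/7 = 12, a_9 = floor((9 + 3)/12) = 1.
  m_10 = 12*1 - 3 = 9, d_10 = (93 - 9^2)/12 = 12/12 = 1, a_10 = floor((9 + 9)/1) = 18.
  m_11 = 1*18 - 9 = 9, d_11 = (93 - 9^2)/1 = 12/1 = 12: (m_11, d_11) = (m_1, d_1) = (9, 12), so from here the quotients repeat a_1, ..., a_10; the period length is 10.
So sqrt(93) = [9; (1, 1, 1, 4, 6, 4, 1, 1, 1, 18)] with period length k = 10.
k is even, so the fundamental solution of x^2 - 93y^2 = 1 is (p_{k-1}, q_{k-1}) = (p_9, q_9); compute convergents through index 9.
Convergents (p_i = a_i*p_{i-1} + p_{i-2}, q_i = a_i*q_{i-1} + q_{i-2} with p_{-2}=0, p_{-1}=1, q_{-2}=1, q_{-1}=0):
  i=0: a_0=9, p_0 = 9*1 + 0 = 9, q_0 = 9*0 + 1 = 1.
  i=1: a_1=1, p_1 = 1*9 + 1 = 10, q_1 = 1*1 + 0 = 1.
  i=2: a_2=1, p_2 = 1*10 + 9 = 19, q_2 = 1*1 + 1 = 2.
  i=3: a_3=1, p_3 = 1*19 + 10 = 29, q_3 = 1*2 + 1 = 3.
  i=4: a_4=4, p_4 = 4*29 + 19 = 135, q_4 = 4*3 + 2 = 14.
  i=5: a_5=6, p_5 = 6*135 + 29 = 839, q_5 = 6*14 + 3 = 87.
  i=6: a_6=4, p_6 = 4*839 + 135 = 3491, q_6 = 4*87 + 14 = 362.
  i=7: a_7=1, p_7 = 1*3491 + 839 = 4330, q_7 = 1*362 + 87 = 449.
  i=8: a_8=1, p_8 = 1*4330 + 3491 = 7821, q_8 = 1*449 + 362 = 811.
  i=9: a_9=1, p_9 = 1*7821 + 4330 = 12151, q_9 = 1*811 + 449 = 1260.
Check: 12151^2 - 93*1260^2 = 147646801 - 147646800 = 1, so (x, y) = (12151, 1260) solves the equation, and by the theorem it is the least positive solution.

(x, y) = (12151, 1260)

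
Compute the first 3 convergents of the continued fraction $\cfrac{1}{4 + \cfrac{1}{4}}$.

0/1, 1/4, 4/17

Using the convergent recurrence p_i = a_i*p_{i-1} + p_{i-2}, q_i = a_i*q_{i-1} + q_{i-2} with p_{-2}=0, p_{-1}=1, q_{-2}=1, q_{-1}=0:
  i=0: a_0=0, p_0 = 0*1 + 0 = 0, q_0 = 0*0 + 1 = 1.
  i=1: a_1=4, p_1 = 4*0 + 1 = 1, q_1 = 4*1 + 0 = 4.
  i=2: a_2=4, p_2 = 4*1 + 0 = 4, q_2 = 4*4 + 1 = 17.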